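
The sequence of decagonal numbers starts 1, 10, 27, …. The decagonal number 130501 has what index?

181

Set n(4n−3) = 130501, giving 4n² − 3n − 130501 = 0.
So n = (3 + 1445) / 8 = 1448/8 = 181.
Check: 181·(4·181 − 3) = 130501. ✓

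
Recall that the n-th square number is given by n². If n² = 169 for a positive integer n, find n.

We need n² = 169, so n = √169 = 13.
Check: 13² = 169. ✓

13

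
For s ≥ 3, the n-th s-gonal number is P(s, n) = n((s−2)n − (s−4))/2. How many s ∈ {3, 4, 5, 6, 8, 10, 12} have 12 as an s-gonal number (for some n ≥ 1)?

s = 3: P(3, 4) = 10 and P(3, 5) = 15; 12 is not s-gonal.
s = 4: P(4, 3) = 9 and P(4, 4) = 16; 12 is not s-gonal.
s = 5: P(5, 3) = 12. ✓
s = 6: P(6, 2) = 6 and P(6, 3) = 15; 12 is not s-gonal.
s = 8: P(8, 2) = 8 and P(8, 3) = 21; 12 is not s-gonal.
s = 10: P(10, 2) = 10 and P(10, 3) = 27; 12 is not s-gonal.
s = 12: P(12, 2) = 12. ✓
Hits: s ∈ {5, 12} → 2.

2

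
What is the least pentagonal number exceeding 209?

Solve n(3n−1)/2 > 209 for integer n.
The largest n with value ≤ 209 is 11 (since 176 ≤ 209 < 210), so the first above is n = 12, value 210.

210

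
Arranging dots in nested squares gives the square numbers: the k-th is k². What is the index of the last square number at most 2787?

Solve n² ≤ 2787 for integer n.
n = 52 gives 2704 ≤ 2787, while n = 53 gives 2809 > 2787; so the answer is index 52.

52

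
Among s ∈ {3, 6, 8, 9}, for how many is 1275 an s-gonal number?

s = 3: P(3, 50) = 1275. ✓
s = 6: P(6, 25) = 1225 and P(6, 26) = 1326; 1275 is not s-gonal.
s = 8: P(8, 20) = 1160 and P(8, 21) = 1281; 1275 is not s-gonal.
s = 9: P(9, 19) = 1216 and P(9, 20) = 1350; 1275 is not s-gonal.
Hits: s ∈ {3} → 1.

1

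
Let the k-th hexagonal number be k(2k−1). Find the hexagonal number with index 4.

28

4·(2·4 − 1) = 4·7 = 28.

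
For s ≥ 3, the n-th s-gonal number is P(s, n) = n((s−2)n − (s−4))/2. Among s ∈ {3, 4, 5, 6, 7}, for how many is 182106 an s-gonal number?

s = 3: P(3, 603) = 182106. ✓
s = 4: P(4, 426) = 181476 and P(4, 427) = 182329; 182106 is not s-gonal.
s = 5: P(5, 348) = 181482 and P(5, 349) = 182527; 182106 is not s-gonal.
s = 6: P(6, 302) = 182106. ✓
s = 7: P(7, 270) = 181845 and P(7, 271) = 183196; 182106 is not s-gonal.
Hits: s ∈ {3, 6} → 2.

2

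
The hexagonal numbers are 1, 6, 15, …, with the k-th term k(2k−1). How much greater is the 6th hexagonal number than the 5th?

21

Consecutive hexagonal numbers differ by 4n − 3: here 4·6 − 3 = 21.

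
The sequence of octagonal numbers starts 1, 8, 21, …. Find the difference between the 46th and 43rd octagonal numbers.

46·(3·46 − 2) = 6256 and 43·(3·43 − 2) = 5461.
Difference: 6256 − 5461 = 795.

795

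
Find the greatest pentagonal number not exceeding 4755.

Solve n(3n−1)/2 ≤ 4755 for integer n.
n = 56 gives 4676 ≤ 4755, while n = 57 gives 4845 > 4755; so the answer is 4676.

4676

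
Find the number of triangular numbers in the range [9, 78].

9

The n-th triangular number is n(n+1)/2.
Smallest index with value ≥ 9: n = 4 (giving 10).
Largest index with value ≤ 78: n = 12 (giving 78).
Indices 4 through 12: 9 terms.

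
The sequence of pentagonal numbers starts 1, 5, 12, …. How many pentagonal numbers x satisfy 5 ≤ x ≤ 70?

The n-th pentagonal number is n(3n−1)/2.
Smallest index with value ≥ 5: n = 2 (giving 5).
Largest index with value ≤ 70: n = 7 (giving 70).
Indices 2 through 7: 6 terms.

6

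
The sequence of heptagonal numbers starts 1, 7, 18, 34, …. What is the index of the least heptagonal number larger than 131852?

Solve n(5n−3)/2 > 131852 for integer n.
The largest n with value ≤ 131852 is 229 (since 130759 ≤ 131852 < 131905), so the first above is n = 230, value 131905.

230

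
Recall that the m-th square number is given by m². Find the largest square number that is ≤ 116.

100

Solve n² ≤ 116 for integer n.
n = 10 gives 100 ≤ 116, while n = 11 gives 121 > 116; so the answer is 100.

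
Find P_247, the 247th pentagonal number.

The 247th pentagonal number is n(3n−1)/2 with n = 247.
247·(3·247 − 1)/2 = 247·740/2 = 247·370 = 91390.

91390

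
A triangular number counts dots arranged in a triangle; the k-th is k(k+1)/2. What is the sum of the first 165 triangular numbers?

Σ i(i+1)/2 = (Σi² + Σi) / 2 over i = 1..165.
Σi = 13695 and Σi² = 1511015.
(1·1511015 + 1·13695) / 2 = 1524710/2 = 762355.

762355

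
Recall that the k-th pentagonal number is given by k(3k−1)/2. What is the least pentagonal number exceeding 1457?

Solve n(3n−1)/2 > 1457 for integer n.
The largest n with value ≤ 1457 is 31 (since 1426 ≤ 1457 < 1520), so the first above is n = 32, value 1520.

1520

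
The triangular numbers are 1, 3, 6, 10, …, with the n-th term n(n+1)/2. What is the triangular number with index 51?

The 51st triangular number is n(n+1)/2 with n = 51.
51·52/2 = 2652/2 = 1326.

1326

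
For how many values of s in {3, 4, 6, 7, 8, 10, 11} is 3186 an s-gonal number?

s = 3: P(3, 79) = 3160 and P(3, 80) = 3240; 3186 is not s-gonal.
s = 4: P(4, 56) = 3136 and P(4, 57) = 3249; 3186 is not s-gonal.
s = 6: P(6, 40) = 3160 and P(6, 41) = 3321; 3186 is not s-gonal.
s = 7: P(7, 36) = 3186. ✓
s = 8: P(8, 32) = 3008 and P(8, 33) = 3201; 3186 is not s-gonal.
s = 10: P(10, 28) = 3052 and P(10, 29) = 3277; 3186 is not s-gonal.
s = 11: P(11, 27) = 3186. ✓
Hits: s ∈ {7, 11} → 2.

2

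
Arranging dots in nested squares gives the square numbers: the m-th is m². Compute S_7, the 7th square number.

49

The 7th square number is n² with n = 7.
7² = 49.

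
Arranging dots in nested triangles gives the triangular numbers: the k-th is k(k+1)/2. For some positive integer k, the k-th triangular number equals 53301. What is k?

Set n(n+1)/2 = 53301, giving n² + n − 106602 = 0.
The discriminant is 1 + 8·53301 = 426409, and √426409 = 653.
So n = (-1 + 653) / 2 = 652/2 = 326.

326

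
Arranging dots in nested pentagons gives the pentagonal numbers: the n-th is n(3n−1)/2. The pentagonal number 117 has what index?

Set n(3n−1)/2 = 117, giving 3n² − n − 234 = 0.
So n = (1 + 53) / 6 = 54/6 = 9.

9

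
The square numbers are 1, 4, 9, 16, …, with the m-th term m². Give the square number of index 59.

The 59th square number is n² with n = 59.
59² = 3481.

3481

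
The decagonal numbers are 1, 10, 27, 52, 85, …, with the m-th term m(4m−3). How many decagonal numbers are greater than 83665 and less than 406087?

The n-th decagonal number is n(4n−3).
Smallest index with value > 83665: n = 146 (giving 84826).
Largest index with value < 406087: n = 318 (giving 403542).
Indices 146 through 318: 173 terms.

173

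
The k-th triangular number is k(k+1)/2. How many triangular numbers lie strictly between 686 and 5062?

The n-th triangular number is n(n+1)/2.
Smallest index with value > 686: n = 37 (giving 703).
Largest index with value < 5062: n = 100 (giving 5050).
Indices 37 through 100: 64 terms.

64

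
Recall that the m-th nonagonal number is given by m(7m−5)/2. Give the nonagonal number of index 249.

216381

The 249th nonagonal number is n(7n−5)/2 with n = 249.
249·(7·249 − 5)/2 = 249·1738/2 = 249·869 = 216381.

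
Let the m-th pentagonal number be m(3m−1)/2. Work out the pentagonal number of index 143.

30602

143·(3·143 − 1)/2 = 143·428/2 = 143·214 = 30602.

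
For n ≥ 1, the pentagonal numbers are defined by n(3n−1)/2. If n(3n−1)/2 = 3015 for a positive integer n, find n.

Set n(3n−1)/2 = 3015, giving 3n² − n − 6030 = 0.
The discriminant is 1 + 24·3015 = 72361, and √72361 = 269.
So n = (1 + 269) / 6 = 270/6 = 45.

45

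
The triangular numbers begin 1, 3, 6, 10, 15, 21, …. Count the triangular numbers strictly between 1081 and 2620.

25

The n-th triangular number is n(n+1)/2.
Smallest index with value > 1081: n = 47 (giving 1128).
Largest index with value < 2620: n = 71 (giving 2556).
Indices 47 through 71: 25 terms.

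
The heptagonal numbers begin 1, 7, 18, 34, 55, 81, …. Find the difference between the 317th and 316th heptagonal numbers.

1581

Consecutive heptagonal numbers differ by 5n − 4: here 5·317 − 4 = 1581.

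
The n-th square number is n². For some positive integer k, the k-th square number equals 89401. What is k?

299

We need n² = 89401, so n = √89401 = 299.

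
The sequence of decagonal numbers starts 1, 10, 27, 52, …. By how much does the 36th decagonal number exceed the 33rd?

36·(4·36 − 3) = 5076 and 33·(4·33 − 3) = 4257.
Difference: 5076 − 4257 = 819.

819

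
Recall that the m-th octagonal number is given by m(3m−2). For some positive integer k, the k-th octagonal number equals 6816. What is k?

48

Set n(3n−2) = 6816, giving 3n² − 2n − 6816 = 0.
The discriminant is 4 + 12·6816 = 81796, and √81796 = 286.
So n = (2 + 286) / 6 = 288/6 = 48.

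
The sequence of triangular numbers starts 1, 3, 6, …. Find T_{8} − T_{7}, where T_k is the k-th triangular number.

8

Consecutive triangular numbers differ by n: T_{8} − T_{7} = 8.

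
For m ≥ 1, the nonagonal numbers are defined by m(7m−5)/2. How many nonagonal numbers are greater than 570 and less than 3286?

17

The n-th nonagonal number is n(7n−5)/2.
Smallest index with value > 570: n = 14 (giving 651).
Largest index with value < 3286: n = 30 (giving 3075).
Indices 14 through 30: 17 terms.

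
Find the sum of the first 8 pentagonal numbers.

288

Σ i(3i−1)/2 = (3Σi² − Σi) / 2 over i = 1..8.
Σi = 36 and Σi² = 204.
(3·204 − 1·36) / 2 = 576/2 = 288.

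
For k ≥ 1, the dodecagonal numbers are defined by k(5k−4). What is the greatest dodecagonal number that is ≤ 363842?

Solve n(5n−4) ≤ 363842 for integer n.
n = 270 gives 363420 ≤ 363842, while n = 271 gives 366121 > 363842; so the answer is 363420.

363420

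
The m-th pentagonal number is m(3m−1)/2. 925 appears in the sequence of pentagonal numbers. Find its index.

Set n(3n−1)/2 = 925, giving 3n² − n − 1850 = 0.
The discriminant is 1 + 24·925 = 22201, and √22201 = 149.
So n = (1 + 149) / 6 = 150/6 = 25.

25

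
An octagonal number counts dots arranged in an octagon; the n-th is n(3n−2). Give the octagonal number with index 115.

39445

The 115th octagonal number is n(3n−2) with n = 115.
115·(3·115 − 2) = 115·343 = 39445.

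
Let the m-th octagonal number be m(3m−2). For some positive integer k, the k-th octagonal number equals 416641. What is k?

Set n(3n−2) = 416641, giving 3n² − 2n − 416641 = 0.
The discriminant is 4 + 12·416641 = 4999696, and √4999696 = 2236.
So n = (2 + 2236) / 6 = 2238/6 = 373.
Check: 373·(3·373 − 2) = 416641. ✓

373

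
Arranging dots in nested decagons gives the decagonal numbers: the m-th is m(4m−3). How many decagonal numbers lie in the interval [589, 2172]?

The n-th decagonal number is n(4n−3).
Smallest index with value ≥ 589: n = 13 (giving 637).
Largest index with value ≤ 2172: n = 23 (giving 2047).
Indices 13 through 23: 11 terms.

11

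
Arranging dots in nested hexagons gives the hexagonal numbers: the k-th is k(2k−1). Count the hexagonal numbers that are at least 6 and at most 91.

The n-th hexagonal number is n(2n−1).
Smallest index with value ≥ 6: n = 2 (giving 6).
Largest index with value ≤ 91: n = 7 (giving 91).
Indices 2 through 7: 6 terms.

6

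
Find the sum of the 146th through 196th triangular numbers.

755531

Σ i(i+1)/2 = (Σi² + Σi) / 2 over i = 146..196.
Σi = 19306 − 10585 = 8721 and Σi² = 2529086 − 1026745 = 1502341.
(1·1502341 + 1·8721) / 2 = 1511062/2 = 755531.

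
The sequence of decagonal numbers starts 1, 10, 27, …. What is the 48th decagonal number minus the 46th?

48·(4·48 − 3) = 9072 and 46·(4·46 − 3) = 8326.
Difference: 9072 − 8326 = 746.

746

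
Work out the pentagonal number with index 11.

176

11·(3·11 − 1)/2 = 11·32/2 = 11·16 = 176.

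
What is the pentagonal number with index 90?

The 90th pentagonal number is n(3n−1)/2 with n = 90.
90·(3·90 − 1)/2 = 90·269/2 = 12105.

12105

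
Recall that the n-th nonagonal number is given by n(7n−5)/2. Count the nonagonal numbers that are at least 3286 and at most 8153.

18

The n-th nonagonal number is n(7n−5)/2.
Smallest index with value ≥ 3286: n = 31 (giving 3286).
Largest index with value ≤ 8153: n = 48 (giving 7944).
Indices 31 through 48: 18 terms.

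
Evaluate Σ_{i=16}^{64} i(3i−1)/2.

Σ i(3i−1)/2 = (3Σi² − Σi) / 2 over i = 16..64.
Σi = 2080 − 120 = 1960 and Σi² = 89440 − 1240 = 88200.
(3·88200 − 1·1960) / 2 = 262640/2 = 131320.

131320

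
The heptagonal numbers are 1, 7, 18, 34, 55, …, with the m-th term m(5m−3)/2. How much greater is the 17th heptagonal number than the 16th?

Consecutive heptagonal numbers differ by 5n − 4: here 5·17 − 4 = 81.

81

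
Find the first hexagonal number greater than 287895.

Solve n(2n−1) > 287895 for integer n.
The largest n with value ≤ 287895 is 379 (since 286903 ≤ 287895 < 288420), so the first above is n = 380, value 288420.

288420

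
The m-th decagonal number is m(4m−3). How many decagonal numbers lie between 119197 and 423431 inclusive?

The n-th decagonal number is n(4n−3).
Smallest index with value ≥ 119197: n = 173 (giving 119197).
Largest index with value ≤ 423431: n = 325 (giving 421525).
Indices 173 through 325: 153 terms.

153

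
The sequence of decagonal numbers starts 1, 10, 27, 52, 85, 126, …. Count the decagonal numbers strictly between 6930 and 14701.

The n-th decagonal number is n(4n−3).
Smallest index with value > 6930: n = 43 (giving 7267).
Largest index with value < 14701: n = 60 (giving 14220).
Indices 43 through 60: 18 terms.

18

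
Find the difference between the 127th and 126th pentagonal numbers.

Consecutive pentagonal numbers differ by 3n − 2: here 3·127 − 2 = 379.

379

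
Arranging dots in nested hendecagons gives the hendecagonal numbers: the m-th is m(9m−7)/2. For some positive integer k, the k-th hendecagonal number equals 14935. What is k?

58

Set n(9n−7)/2 = 14935, giving 9n² − 7n − 29870 = 0.
The discriminant is 49 + 72·14935 = 1075369, and √1075369 = 1037.
So n = (7 + 1037) / 18 = 1044/18 = 58.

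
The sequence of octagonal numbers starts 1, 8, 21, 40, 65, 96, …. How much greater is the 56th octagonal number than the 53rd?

975

56·(3·56 − 2) = 9296 and 53·(3·53 − 2) = 8321.
Difference: 9296 − 8321 = 975.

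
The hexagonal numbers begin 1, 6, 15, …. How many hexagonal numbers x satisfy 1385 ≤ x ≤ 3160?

14

The n-th hexagonal number is n(2n−1).
Smallest index with value ≥ 1385: n = 27 (giving 1431).
Largest index with value ≤ 3160: n = 40 (giving 3160).
Indices 27 through 40: 14 terms.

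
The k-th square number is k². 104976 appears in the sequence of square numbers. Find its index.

We need n² = 104976, so n = √104976 = 324.

324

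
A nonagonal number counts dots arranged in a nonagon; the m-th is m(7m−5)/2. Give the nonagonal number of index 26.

The 26th nonagonal number is n(7n−5)/2 with n = 26.
26·(7·26 − 5)/2 = 26·177/2 = 2301.

2301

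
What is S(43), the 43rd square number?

1849

43² = 1849.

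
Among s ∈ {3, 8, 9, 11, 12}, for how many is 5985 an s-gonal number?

s = 3: P(3, 108) = 5886 and P(3, 109) = 5995; 5985 is not s-gonal.
s = 8: P(8, 45) = 5985. ✓
s = 9: P(9, 41) = 5781 and P(9, 42) = 6069; 5985 is not s-gonal.
s = 11: P(11, 36) = 5706 and P(11, 37) = 6031; 5985 is not s-gonal.
s = 12: P(12, 35) = 5985. ✓
Hits: s ∈ {8, 12} → 2.

2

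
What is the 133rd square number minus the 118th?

133² = 17689 and 118² = 13924.
Difference: 17689 − 13924 = 3765.

3765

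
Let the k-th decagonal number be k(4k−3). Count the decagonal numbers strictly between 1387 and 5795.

The n-th decagonal number is n(4n−3).
Smallest index with value > 1387: n = 20 (giving 1540).
Largest index with value < 5795: n = 38 (giving 5662).
Indices 20 through 38: 19 terms.

19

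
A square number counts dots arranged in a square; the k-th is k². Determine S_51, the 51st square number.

2601

The 51st square number is n² with n = 51.
51² = 2601.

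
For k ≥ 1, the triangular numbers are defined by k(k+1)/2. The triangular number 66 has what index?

11

Set n(n+1)/2 = 66, giving n² + n − 132 = 0.
The discriminant is 1 + 8·66 = 529, and √529 = 23.
So n = (-1 + 23) / 2 = 22/2 = 11.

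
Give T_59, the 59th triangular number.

1770

The 59th triangular number is n(n+1)/2 with n = 59.
59·60/2 = 3540/2 = 1770.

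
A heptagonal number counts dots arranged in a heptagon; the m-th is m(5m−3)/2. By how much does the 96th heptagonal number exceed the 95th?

476

Consecutive heptagonal numbers differ by 5n − 4: here 5·96 − 4 = 476.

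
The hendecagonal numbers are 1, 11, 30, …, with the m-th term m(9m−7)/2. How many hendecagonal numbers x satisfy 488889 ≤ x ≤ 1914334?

323

The n-th hendecagonal number is n(9n−7)/2.
Smallest index with value ≥ 488889: n = 330 (giving 488895).
Largest index with value ≤ 1914334: n = 652 (giving 1910686).
Indices 330 through 652: 323 terms.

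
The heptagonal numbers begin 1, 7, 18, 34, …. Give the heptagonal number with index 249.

154629

The 249th heptagonal number is n(5n−3)/2 with n = 249.
249·(5·249 − 3)/2 = 249·1242/2 = 249·621 = 154629.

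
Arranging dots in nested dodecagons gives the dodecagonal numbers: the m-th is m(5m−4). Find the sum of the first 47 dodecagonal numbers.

Σ i(5i−4) = 5Σi² − 4Σi over i = 1..47.
Σi = 1128 and Σi² = 35720.
5·35720 − 4·1128 = 174088.

174088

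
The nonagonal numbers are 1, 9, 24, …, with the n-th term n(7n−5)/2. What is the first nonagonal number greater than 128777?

129889

Solve n(7n−5)/2 > 128777 for integer n.
The largest n with value ≤ 128777 is 192 (since 128544 ≤ 128777 < 129889), so the first above is n = 193, value 129889.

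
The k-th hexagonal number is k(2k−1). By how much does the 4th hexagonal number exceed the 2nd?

4·(2·4 − 1) = 28 and 2·(2·2 − 1) = 6.
Difference: 28 − 6 = 22.

22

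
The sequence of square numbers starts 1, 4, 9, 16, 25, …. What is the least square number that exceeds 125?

144

Solve n² > 125 for integer n.
The largest n with value ≤ 125 is 11 (since 121 ≤ 125 < 144), so the first above is n = 12, value 144.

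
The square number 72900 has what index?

We need n² = 72900, so n = √72900 = 270.
Check: 270² = 72900. ✓

270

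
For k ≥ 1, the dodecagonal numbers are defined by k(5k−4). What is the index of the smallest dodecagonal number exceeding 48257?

99

Solve n(5n−4) > 48257 for integer n.
The largest n with value ≤ 48257 is 98 (since 47628 ≤ 48257 < 48609), so the first above is n = 99, value 48609.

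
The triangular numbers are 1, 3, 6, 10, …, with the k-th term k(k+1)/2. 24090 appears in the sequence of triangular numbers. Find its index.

219

Set n(n+1)/2 = 24090, giving n² + n − 48180 = 0.
So n = (-1 + 439) / 2 = 438/2 = 219.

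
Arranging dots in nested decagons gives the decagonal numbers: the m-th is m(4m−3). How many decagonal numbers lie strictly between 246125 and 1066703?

The n-th decagonal number is n(4n−3).
Smallest index with value > 246125: n = 249 (giving 247257).
Largest index with value < 1066703: n = 516 (giving 1063476).
Indices 249 through 516: 268 terms.

268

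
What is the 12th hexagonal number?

The 12th hexagonal number is n(2n−1) with n = 12.
12·(2·12 − 1) = 12·23 = 276.

276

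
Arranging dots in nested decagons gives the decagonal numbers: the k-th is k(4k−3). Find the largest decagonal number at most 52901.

Solve n(4n−3) ≤ 52901 for integer n.
n = 115 gives 52555 ≤ 52901, while n = 116 gives 53476 > 52901; so the answer is 52555.

52555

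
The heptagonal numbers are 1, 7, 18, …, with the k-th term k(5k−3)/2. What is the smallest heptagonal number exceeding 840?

Solve n(5n−3)/2 > 840 for integer n.
The largest n with value ≤ 840 is 18 (since 783 ≤ 840 < 874), so the first above is n = 19, value 874.

874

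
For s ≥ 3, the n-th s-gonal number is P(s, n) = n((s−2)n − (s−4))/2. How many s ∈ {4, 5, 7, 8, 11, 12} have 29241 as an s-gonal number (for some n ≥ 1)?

s = 4: P(4, 171) = 29241. ✓
s = 5: P(5, 139) = 28912 and P(5, 140) = 29330; 29241 is not s-gonal.
s = 7: P(7, 108) = 28998 and P(7, 109) = 29539; 29241 is not s-gonal.
s = 8: P(8, 99) = 29205 and P(8, 100) = 29800; 29241 is not s-gonal.
s = 11: P(11, 81) = 29241. ✓
s = 12: P(12, 76) = 28576 and P(12, 77) = 29337; 29241 is not s-gonal.
Hits: s ∈ {4, 11} → 2.

2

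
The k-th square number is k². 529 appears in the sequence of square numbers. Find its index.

23

We need n² = 529, so n = √529 = 23.
Check: 23² = 529. ✓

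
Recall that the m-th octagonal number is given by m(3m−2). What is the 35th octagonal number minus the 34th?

205

Consecutive octagonal numbers differ by 6n − 5: here 6·35 − 5 = 205.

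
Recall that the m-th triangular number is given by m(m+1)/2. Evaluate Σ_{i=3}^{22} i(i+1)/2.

Σ i(i+1)/2 = (Σi² + Σi) / 2 over i = 3..22.
Σi = 253 − 3 = 250 and Σi² = 3795 − 5 = 3790.
(1·3790 + 1·250) / 2 = 4040/2 = 2020.

2020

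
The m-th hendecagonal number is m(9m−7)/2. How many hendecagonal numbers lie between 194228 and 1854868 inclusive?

The n-th hendecagonal number is n(9n−7)/2.
Smallest index with value ≥ 194228: n = 209 (giving 195833).
Largest index with value ≤ 1854868: n = 642 (giving 1852491).
Indices 209 through 642: 434 terms.

434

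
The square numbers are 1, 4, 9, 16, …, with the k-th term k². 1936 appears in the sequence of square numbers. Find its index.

We need n² = 1936, so n = √1936 = 44.
Check: 44² = 1936. ✓

44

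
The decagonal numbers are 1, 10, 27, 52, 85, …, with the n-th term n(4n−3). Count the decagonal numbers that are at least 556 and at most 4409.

21

The n-th decagonal number is n(4n−3).
Smallest index with value ≥ 556: n = 13 (giving 637).
Largest index with value ≤ 4409: n = 33 (giving 4257).
Indices 13 through 33: 21 terms.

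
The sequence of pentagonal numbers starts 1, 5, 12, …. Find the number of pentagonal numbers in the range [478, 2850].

25

The n-th pentagonal number is n(3n−1)/2.
Smallest index with value ≥ 478: n = 19 (giving 532).
Largest index with value ≤ 2850: n = 43 (giving 2752).
Indices 19 through 43: 25 terms.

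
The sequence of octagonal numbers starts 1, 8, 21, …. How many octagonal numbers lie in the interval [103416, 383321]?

172

The n-th octagonal number is n(3n−2).
Smallest index with value ≥ 103416: n = 186 (giving 103416).
Largest index with value ≤ 383321: n = 357 (giving 381633).
Indices 186 through 357: 172 terms.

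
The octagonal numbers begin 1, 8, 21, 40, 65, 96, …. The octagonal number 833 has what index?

17

Set n(3n−2) = 833, giving 3n² − 2n − 833 = 0.
The discriminant is 4 + 12·833 = 10000, and √10000 = 100.
So n = (2 + 100) / 6 = 102/6 = 17.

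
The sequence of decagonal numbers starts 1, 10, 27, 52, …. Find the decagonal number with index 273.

297297

The 273rd decagonal number is n(4n−3) with n = 273.
273·(4·273 − 3) = 273·1089 = 297297.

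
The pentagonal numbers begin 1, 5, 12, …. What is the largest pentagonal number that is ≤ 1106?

Solve n(3n−1)/2 ≤ 1106 for integer n.
n = 27 gives 1080 ≤ 1106, while n = 28 gives 1162 > 1106; so the answer is 1080.

1080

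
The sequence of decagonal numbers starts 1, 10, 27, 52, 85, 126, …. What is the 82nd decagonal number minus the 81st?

649

Consecutive decagonal numbers differ by 8n − 7: here 8·82 − 7 = 649.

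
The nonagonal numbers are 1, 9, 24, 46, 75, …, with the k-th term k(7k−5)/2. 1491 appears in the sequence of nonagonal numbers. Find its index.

Set n(7n−5)/2 = 1491, giving 7n² − 5n − 2982 = 0.
So n = (5 + 289) / 14 = 294/14 = 21.

21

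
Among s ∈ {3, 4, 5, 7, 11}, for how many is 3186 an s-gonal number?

2

s = 3: P(3, 79) = 3160 and P(3, 80) = 3240; 3186 is not s-gonal.
s = 4: P(4, 56) = 3136 and P(4, 57) = 3249; 3186 is not s-gonal.
s = 5: P(5, 46) = 3151 and P(5, 47) = 3290; 3186 is not s-gonal.
s = 7: P(7, 36) = 3186. ✓
s = 11: P(11, 27) = 3186. ✓
Hits: s ∈ {7, 11} → 2.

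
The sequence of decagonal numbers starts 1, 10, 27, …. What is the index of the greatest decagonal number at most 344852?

293

Solve n(4n−3) ≤ 344852 for integer n.
n = 293 gives 342517 ≤ 344852, while n = 294 gives 344862 > 344852; so the answer is index 293.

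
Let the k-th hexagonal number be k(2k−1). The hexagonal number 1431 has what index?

27

Set n(2n−1) = 1431, giving 2n² − n − 1431 = 0.
The discriminant is 1 + 8·1431 = 11449, and √11449 = 107.
So n = (1 + 107) / 4 = 108/4 = 27.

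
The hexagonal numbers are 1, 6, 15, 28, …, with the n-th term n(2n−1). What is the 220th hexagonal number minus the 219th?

877

Consecutive hexagonal numbers differ by 4n − 3: here 4·220 − 3 = 877.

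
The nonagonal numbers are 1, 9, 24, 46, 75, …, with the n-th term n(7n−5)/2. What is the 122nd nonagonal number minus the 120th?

1689

122·(7·122 − 5)/2 = 51789 and 120·(7·120 − 5)/2 = 50100.
Difference: 51789 − 50100 = 1689.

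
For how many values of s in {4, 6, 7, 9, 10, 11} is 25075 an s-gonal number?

s = 4: P(4, 158) = 24964 and P(4, 159) = 25281; 25075 is not s-gonal.
s = 6: P(6, 112) = 24976 and P(6, 113) = 25425; 25075 is not s-gonal.
s = 7: P(7, 100) = 24850 and P(7, 101) = 25351; 25075 is not s-gonal.
s = 9: P(9, 85) = 25075. ✓
s = 10: P(10, 79) = 24727 and P(10, 80) = 25360; 25075 is not s-gonal.
s = 11: P(11, 75) = 25050 and P(11, 76) = 25726; 25075 is not s-gonal.
Hits: s ∈ {9} → 1.

1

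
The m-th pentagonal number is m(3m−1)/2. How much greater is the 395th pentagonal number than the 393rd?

395·(3·395 − 1)/2 = 233840 and 393·(3·393 − 1)/2 = 231477.
Difference: 233840 − 231477 = 2363.

2363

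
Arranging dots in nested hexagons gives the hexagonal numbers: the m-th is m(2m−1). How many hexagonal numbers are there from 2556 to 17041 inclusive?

The n-th hexagonal number is n(2n−1).
Smallest index with value ≥ 2556: n = 36 (giving 2556).
Largest index with value ≤ 17041: n = 92 (giving 16836).
Indices 36 through 92: 57 terms.

57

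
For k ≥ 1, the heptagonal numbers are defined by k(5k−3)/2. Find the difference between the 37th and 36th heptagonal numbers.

181

Consecutive heptagonal numbers differ by 5n − 4: here 5·37 − 4 = 181.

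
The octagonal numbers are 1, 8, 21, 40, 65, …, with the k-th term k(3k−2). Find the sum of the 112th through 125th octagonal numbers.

Σ i(3i−2) = 3Σi² − 2Σi over i = 112..125.
Σi = 7875 − 6216 = 1659 and Σi² = 658875 − 462056 = 196819.
3·196819 − 2·1659 = 587139.

587139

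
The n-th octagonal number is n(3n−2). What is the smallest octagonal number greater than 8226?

8321

Solve n(3n−2) > 8226 for integer n.
The largest n with value ≤ 8226 is 52 (since 8008 ≤ 8226 < 8321), so the first above is n = 53, value 8321.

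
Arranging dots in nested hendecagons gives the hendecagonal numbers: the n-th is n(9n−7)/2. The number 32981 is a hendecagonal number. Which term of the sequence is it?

Set n(9n−7)/2 = 32981, giving 9n² − 7n − 65962 = 0.
So n = (7 + 1541) / 18 = 1548/18 = 86.

86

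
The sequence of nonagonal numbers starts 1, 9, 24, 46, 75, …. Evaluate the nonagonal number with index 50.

The 50th nonagonal number is n(7n−5)/2 with n = 50.
50·(7·50 − 5)/2 = 50·345/2 = 8625.

8625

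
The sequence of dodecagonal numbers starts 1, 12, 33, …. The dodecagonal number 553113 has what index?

333

Set n(5n−4) = 553113, giving 5n² − 4n − 553113 = 0.
The discriminant is 16 + 20·553113 = 11062276, and √11062276 = 3326.
So n = (4 + 3326) / 10 = 3330/10 = 333.
Check: 333·(5·333 − 4) = 553113. ✓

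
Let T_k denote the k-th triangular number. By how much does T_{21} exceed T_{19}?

41

21·22/2 = 231 and 19·20/2 = 190.
Difference: 231 − 190 = 41.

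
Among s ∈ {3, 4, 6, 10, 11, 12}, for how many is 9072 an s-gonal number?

1

s = 3: P(3, 134) = 9045 and P(3, 135) = 9180; 9072 is not s-gonal.
s = 4: P(4, 95) = 9025 and P(4, 96) = 9216; 9072 is not s-gonal.
s = 6: P(6, 67) = 8911 and P(6, 68) = 9180; 9072 is not s-gonal.
s = 10: P(10, 48) = 9072. ✓
s = 11: P(11, 45) = 8955 and P(11, 46) = 9361; 9072 is not s-gonal.
s = 12: P(12, 42) = 8652 and P(12, 43) = 9073; 9072 is not s-gonal.
Hits: s ∈ {10} → 1.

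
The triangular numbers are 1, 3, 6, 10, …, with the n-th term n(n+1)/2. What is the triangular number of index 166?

13861

166·167/2 = 27722/2 = 13861.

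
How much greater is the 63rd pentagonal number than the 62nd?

187

Consecutive pentagonal numbers differ by 3n − 2: here 3·63 − 2 = 187.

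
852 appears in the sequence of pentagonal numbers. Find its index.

24

Set n(3n−1)/2 = 852, giving 3n² − n − 1704 = 0.
The discriminant is 1 + 24·852 = 20449, and √20449 = 143.
So n = (1 + 143) / 6 = 144/6 = 24.
Check: 24·(3·24 − 1)/2 = 852. ✓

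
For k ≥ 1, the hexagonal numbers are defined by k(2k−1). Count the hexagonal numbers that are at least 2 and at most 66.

The n-th hexagonal number is n(2n−1).
Smallest index with value ≥ 2: n = 2 (giving 6).
Largest index with value ≤ 66: n = 6 (giving 66).
Indices 2 through 6: 5 terms.

5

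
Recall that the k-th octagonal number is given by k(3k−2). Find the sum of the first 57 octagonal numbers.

Σ i(3i−2) = 3Σi² − 2Σi over i = 1..57.
Σi = 1653 and Σi² = 63365.
3·63365 − 2·1653 = 186789.

186789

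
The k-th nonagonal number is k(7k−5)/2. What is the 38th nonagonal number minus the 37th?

260

Consecutive nonagonal numbers differ by 7n − 6: here 7·38 − 6 = 260.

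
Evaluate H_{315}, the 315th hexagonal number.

The 315th hexagonal number is n(2n−1) with n = 315.
315·(2·315 − 1) = 315·629 = 198135.

198135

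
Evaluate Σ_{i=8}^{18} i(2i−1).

Σ i(2i−1) = 2Σi² − Σi over i = 8..18.
Σi = 171 − 28 = 143 and Σi² = 2109 − 140 = 1969.
2·1969 − 1·143 = 3795.

3795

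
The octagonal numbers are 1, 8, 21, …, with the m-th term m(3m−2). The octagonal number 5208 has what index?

Set n(3n−2) = 5208, giving 3n² − 2n − 5208 = 0.
The discriminant is 4 + 12·5208 = 62500, and √62500 = 250.
So n = (2 + 250) / 6 = 252/6 = 42.

42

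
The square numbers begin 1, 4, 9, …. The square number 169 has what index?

We need n² = 169, so n = √169 = 13.

13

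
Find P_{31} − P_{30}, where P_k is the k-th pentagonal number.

91

Consecutive pentagonal numbers differ by 3n − 2: here 3·31 − 2 = 91.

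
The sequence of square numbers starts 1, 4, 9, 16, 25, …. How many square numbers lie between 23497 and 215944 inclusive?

The n-th square number is n².
Smallest index with value ≥ 23497: n = 154 (giving 23716).
Largest index with value ≤ 215944: n = 464 (giving 215296).
Indices 154 through 464: 311 terms.

311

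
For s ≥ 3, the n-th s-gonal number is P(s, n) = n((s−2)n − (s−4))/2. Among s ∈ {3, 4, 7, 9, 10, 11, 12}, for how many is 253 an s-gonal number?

1

s = 3: P(3, 22) = 253. ✓
s = 4: P(4, 15) = 225 and P(4, 16) = 256; 253 is not s-gonal.
s = 7: P(7, 10) = 235 and P(7, 11) = 286; 253 is not s-gonal.
s = 9: P(9, 8) = 204 and P(9, 9) = 261; 253 is not s-gonal.
s = 10: P(10, 8) = 232 and P(10, 9) = 297; 253 is not s-gonal.
s = 11: P(11, 7) = 196 and P(11, 8) = 260; 253 is not s-gonal.
s = 12: P(12, 7) = 217 and P(12, 8) = 288; 253 is not s-gonal.
Hits: s ∈ {3} → 1.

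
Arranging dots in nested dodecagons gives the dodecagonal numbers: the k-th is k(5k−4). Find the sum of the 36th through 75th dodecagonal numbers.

633820

Σ i(5i−4) = 5Σi² − 4Σi over i = 36..75.
Σi = 2850 − 630 = 2220 and Σi² = 143450 − 14910 = 128540.
5·128540 − 4·2220 = 633820.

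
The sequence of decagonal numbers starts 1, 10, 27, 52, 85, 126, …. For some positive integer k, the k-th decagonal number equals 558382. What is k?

Set n(4n−3) = 558382, giving 4n² − 3n − 558382 = 0.
The discriminant is 9 + 16·558382 = 8934121, and √8934121 = 2989.
So n = (3 + 2989) / 8 = 2992/8 = 374.

374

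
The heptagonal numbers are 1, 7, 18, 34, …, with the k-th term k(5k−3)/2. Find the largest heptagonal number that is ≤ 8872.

Solve n(5n−3)/2 ≤ 8872 for integer n.
n = 59 gives 8614 ≤ 8872, while n = 60 gives 8910 > 8872; so the answer is 8614.

8614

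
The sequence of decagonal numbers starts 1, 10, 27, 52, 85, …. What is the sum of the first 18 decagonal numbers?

7923

Σ i(4i−3) = 4Σi² − 3Σi over i = 1..18.
Σi = 171 and Σi² = 2109.
4·2109 − 3·171 = 7923.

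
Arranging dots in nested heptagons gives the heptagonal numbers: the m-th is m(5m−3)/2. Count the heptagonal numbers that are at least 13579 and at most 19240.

The n-th heptagonal number is n(5n−3)/2.
Smallest index with value ≥ 13579: n = 74 (giving 13579).
Largest index with value ≤ 19240: n = 88 (giving 19228).
Indices 74 through 88: 15 terms.

15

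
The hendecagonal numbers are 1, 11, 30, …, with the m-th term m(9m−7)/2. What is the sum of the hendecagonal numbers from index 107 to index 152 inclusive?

Σ i(9i−7)/2 = (9Σi² − 7Σi) / 2 over i = 107..152.
Σi = 11628 − 5671 = 5957 and Σi² = 1182180 − 402641 = 779539.
(9·779539 − 7·5957) / 2 = 6974152/2 = 3487076.

3487076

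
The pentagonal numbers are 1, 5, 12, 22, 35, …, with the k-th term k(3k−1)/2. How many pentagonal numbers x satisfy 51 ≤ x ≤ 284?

The n-th pentagonal number is n(3n−1)/2.
Smallest index with value ≥ 51: n = 6 (giving 51).
Largest index with value ≤ 284: n = 13 (giving 247).
Indices 6 through 13: 8 terms.

8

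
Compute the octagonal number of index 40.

4720

The 40th octagonal number is n(3n−2) with n = 40.
40·(3·40 − 2) = 40·118 = 4720.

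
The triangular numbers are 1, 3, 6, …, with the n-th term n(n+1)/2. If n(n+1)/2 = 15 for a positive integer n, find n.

Set n(n+1)/2 = 15, giving n² + n − 30 = 0.
The discriminant is 1 + 8·15 = 121, and √121 = 11.
So n = (-1 + 11) / 2 = 10/2 = 5.
Check: 5·6/2 = 15. ✓

5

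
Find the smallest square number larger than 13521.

13689

Solve n² > 13521 for integer n.
The largest n with value ≤ 13521 is 116 (since 13456 ≤ 13521 < 13689), so the first above is n = 117, value 13689.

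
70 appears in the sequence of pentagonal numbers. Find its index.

7

Set n(3n−1)/2 = 70, giving 3n² − n − 140 = 0.
The discriminant is 1 + 24·70 = 1681, and √1681 = 41.
So n = (1 + 41) / 6 = 42/6 = 7.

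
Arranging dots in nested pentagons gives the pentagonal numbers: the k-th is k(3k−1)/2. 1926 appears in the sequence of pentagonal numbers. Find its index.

36

Set n(3n−1)/2 = 1926, giving 3n² − n − 3852 = 0.
The discriminant is 1 + 24·1926 = 46225, and √46225 = 215.
So n = (1 + 215) / 6 = 216/6 = 36.
Check: 36·(3·36 − 1)/2 = 1926. ✓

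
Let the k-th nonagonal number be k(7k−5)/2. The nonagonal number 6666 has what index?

Set n(7n−5)/2 = 6666, giving 7n² − 5n − 13332 = 0.
The discriminant is 25 + 56·6666 = 373321, and √373321 = 611.
So n = (5 + 611) / 14 = 616/14 = 44.

44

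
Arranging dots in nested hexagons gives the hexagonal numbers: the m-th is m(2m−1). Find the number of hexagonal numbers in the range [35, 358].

9

The n-th hexagonal number is n(2n−1).
Smallest index with value ≥ 35: n = 5 (giving 45).
Largest index with value ≤ 358: n = 13 (giving 325).
Indices 5 through 13: 9 terms.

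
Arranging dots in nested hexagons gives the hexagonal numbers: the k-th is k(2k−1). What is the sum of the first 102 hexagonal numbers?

712657

Σ i(2i−1) = 2Σi² − Σi over i = 1..102.
Σi = 5253 and Σi² = 358955.
2·358955 − 1·5253 = 712657.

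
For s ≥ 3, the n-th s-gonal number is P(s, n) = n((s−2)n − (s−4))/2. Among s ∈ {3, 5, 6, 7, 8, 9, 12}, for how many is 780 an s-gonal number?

s = 3: P(3, 39) = 780. ✓
s = 5: P(5, 22) = 715 and P(5, 23) = 782; 780 is not s-gonal.
s = 6: P(6, 20) = 780. ✓
s = 7: P(7, 17) = 697 and P(7, 18) = 783; 780 is not s-gonal.
s = 8: P(8, 16) = 736 and P(8, 17) = 833; 780 is not s-gonal.
s = 9: P(9, 15) = 750 and P(9, 16) = 856; 780 is not s-gonal.
s = 12: P(12, 12) = 672 and P(12, 13) = 793; 780 is not s-gonal.
Hits: s ∈ {3, 6} → 2.

2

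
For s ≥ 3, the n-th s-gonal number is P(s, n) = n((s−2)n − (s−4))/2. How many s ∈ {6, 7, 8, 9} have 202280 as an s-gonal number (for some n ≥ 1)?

1

s = 6: P(6, 318) = 201930 and P(6, 319) = 203203; 202280 is not s-gonal.
s = 7: P(7, 284) = 201214 and P(7, 285) = 202635; 202280 is not s-gonal.
s = 8: P(8, 260) = 202280. ✓
s = 9: P(9, 240) = 201000 and P(9, 241) = 202681; 202280 is not s-gonal.
Hits: s ∈ {8} → 1.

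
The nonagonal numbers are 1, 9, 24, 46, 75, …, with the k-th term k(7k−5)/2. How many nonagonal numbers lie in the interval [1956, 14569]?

41

The n-th nonagonal number is n(7n−5)/2.
Smallest index with value ≥ 1956: n = 24 (giving 1956).
Largest index with value ≤ 14569: n = 64 (giving 14176).
Indices 24 through 64: 41 terms.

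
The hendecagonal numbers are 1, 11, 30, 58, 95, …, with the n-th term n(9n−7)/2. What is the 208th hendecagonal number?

The 208th hendecagonal number is n(9n−7)/2 with n = 208.
208·(9·208 − 7)/2 = 208·1865/2 = 193960.

193960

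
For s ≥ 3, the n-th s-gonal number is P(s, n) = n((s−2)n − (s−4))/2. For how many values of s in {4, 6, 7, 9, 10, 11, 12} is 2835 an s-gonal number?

1

s = 4: P(4, 53) = 2809 and P(4, 54) = 2916; 2835 is not s-gonal.
s = 6: P(6, 37) = 2701 and P(6, 38) = 2850; 2835 is not s-gonal.
s = 7: P(7, 33) = 2673 and P(7, 34) = 2839; 2835 is not s-gonal.
s = 9: P(9, 28) = 2674 and P(9, 29) = 2871; 2835 is not s-gonal.
s = 10: P(10, 27) = 2835. ✓
s = 11: P(11, 25) = 2725 and P(11, 26) = 2951; 2835 is not s-gonal.
s = 12: P(12, 24) = 2784 and P(12, 25) = 3025; 2835 is not s-gonal.
Hits: s ∈ {10} → 1.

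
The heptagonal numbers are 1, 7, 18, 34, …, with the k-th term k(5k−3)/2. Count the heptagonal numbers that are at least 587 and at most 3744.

24

The n-th heptagonal number is n(5n−3)/2.
Smallest index with value ≥ 587: n = 16 (giving 616).
Largest index with value ≤ 3744: n = 39 (giving 3744).
Indices 16 through 39: 24 terms.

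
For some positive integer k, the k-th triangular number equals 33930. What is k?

Set n(n+1)/2 = 33930, giving n² + n − 67860 = 0.
So n = (-1 + 521) / 2 = 520/2 = 260.

260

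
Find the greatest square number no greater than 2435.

Solve n² ≤ 2435 for integer n.
n = 49 gives 2401 ≤ 2435, while n = 50 gives 2500 > 2435; so the answer is 2401.

2401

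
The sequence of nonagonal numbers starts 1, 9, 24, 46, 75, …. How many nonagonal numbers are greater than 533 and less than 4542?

The n-th nonagonal number is n(7n−5)/2.
Smallest index with value > 533: n = 13 (giving 559).
Largest index with value < 4542: n = 36 (giving 4446).
Indices 13 through 36: 24 terms.

24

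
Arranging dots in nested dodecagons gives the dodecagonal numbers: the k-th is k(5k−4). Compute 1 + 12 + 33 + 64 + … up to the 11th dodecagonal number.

Σ i(5i−4) = 5Σi² − 4Σi over i = 1..11.
Σi = 66 and Σi² = 506.
5·506 − 4·66 = 2266.

2266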